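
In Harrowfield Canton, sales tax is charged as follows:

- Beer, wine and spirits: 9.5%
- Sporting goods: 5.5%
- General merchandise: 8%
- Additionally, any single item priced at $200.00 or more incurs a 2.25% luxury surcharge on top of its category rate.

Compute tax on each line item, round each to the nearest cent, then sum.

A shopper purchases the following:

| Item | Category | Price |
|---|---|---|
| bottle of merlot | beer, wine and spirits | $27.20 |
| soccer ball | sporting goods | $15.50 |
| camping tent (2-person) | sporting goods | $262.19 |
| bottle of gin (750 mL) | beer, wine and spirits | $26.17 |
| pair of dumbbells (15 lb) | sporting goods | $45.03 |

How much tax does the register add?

$28.72

Bottle of merlot $27.20: beer, wine and spirits → 9.5% → $2.58
Soccer ball $15.50: sporting goods → 5.5% → $0.85
Camping tent (2-person) $262.19: sporting goods → 5.5% + 2.25% surcharge = 7.75% → $20.32
Bottle of gin (750 mL) $26.17: beer, wine and spirits → 9.5% → $2.49
Pair of dumbbells (15 lb) $45.03: sporting goods → 5.5% → $2.48
Total tax = $2.58 + $0.85 + $20.32 + $2.49 + $2.48 = $28.72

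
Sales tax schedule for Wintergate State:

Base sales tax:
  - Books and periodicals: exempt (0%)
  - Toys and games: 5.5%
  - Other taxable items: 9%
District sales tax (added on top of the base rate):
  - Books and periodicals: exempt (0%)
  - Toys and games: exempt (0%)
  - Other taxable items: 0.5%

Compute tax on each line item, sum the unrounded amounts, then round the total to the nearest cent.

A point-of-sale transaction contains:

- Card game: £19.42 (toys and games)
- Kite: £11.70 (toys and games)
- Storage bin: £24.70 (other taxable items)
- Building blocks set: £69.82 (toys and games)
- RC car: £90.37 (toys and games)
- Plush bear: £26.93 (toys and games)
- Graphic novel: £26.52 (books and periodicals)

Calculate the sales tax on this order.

£14.35

Card game £19.42: toys and games → 5.5% + 0% district = 5.5% → £1.0681
Kite £11.70: toys and games → 5.5% + 0% district = 5.5% → £0.6435
Storage bin £24.70: other taxable items → 9% + 0.5% district = 9.5% → £2.3465
Building blocks set £69.82: toys and games → 5.5% + 0% district = 5.5% → £3.8401
RC car £90.37: toys and games → 5.5% + 0% district = 5.5% → £4.97035
Plush bear £26.93: toys and games → 5.5% + 0% district = 5.5% → £1.48115
Graphic novel £26.52: books and periodicals → 0% + 0% district = 0% → £0.00
Unrounded tax sum = £14.3497 → £14.35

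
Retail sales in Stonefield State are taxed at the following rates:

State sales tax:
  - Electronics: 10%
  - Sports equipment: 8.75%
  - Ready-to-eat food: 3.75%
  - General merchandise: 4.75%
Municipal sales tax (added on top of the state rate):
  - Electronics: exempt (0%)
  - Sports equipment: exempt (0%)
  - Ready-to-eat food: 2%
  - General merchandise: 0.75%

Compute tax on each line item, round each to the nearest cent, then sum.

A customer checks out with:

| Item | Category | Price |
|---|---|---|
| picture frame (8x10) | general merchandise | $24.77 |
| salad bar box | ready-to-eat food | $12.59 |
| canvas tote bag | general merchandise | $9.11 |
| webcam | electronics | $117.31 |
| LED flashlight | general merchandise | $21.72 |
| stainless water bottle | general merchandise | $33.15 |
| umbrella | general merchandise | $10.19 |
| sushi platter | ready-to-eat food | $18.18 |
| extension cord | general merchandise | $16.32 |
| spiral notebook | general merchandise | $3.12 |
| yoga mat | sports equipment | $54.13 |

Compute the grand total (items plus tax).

$345.33

Picture frame (8x10) $24.77: general merchandise → 4.75% + 0.75% municipal = 5.5% → $1.36
Salad bar box $12.59: ready-to-eat food → 3.75% + 2% municipal = 5.75% → $0.72
Canvas tote bag $9.11: general merchandise → 4.75% + 0.75% municipal = 5.5% → $0.50
Webcam $117.31: electronics → 10% + 0% municipal = 10% → $11.73
LED flashlight $21.72: general merchandise → 4.75% + 0.75% municipal = 5.5% → $1.19
Stainless water bottle $33.15: general merchandise → 4.75% + 0.75% municipal = 5.5% → $1.82
Umbrella $10.19: general merchandise → 4.75% + 0.75% municipal = 5.5% → $0.56
Sushi platter $18.18: ready-to-eat food → 3.75% + 2% municipal = 5.75% → $1.05
Extension cord $16.32: general merchandise → 4.75% + 0.75% municipal = 5.5% → $0.90
Spiral notebook $3.12: general merchandise → 4.75% + 0.75% municipal = 5.5% → $0.17
Yoga mat $54.13: sports equipment → 8.75% + 0% municipal = 8.75% → $4.74
Subtotal = $320.59; tax = $24.74; total due = $345.33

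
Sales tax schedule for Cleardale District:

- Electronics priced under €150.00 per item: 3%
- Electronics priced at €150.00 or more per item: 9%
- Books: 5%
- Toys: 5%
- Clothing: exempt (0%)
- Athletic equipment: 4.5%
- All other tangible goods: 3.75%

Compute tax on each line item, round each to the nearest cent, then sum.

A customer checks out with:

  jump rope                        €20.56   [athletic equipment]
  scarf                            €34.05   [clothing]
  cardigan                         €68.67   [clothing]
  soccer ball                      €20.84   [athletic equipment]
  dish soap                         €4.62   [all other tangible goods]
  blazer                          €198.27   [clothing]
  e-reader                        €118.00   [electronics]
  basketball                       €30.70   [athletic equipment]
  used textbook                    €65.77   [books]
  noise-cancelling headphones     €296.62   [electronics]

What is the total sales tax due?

€36.95

Jump rope €20.56: athletic equipment → 4.5% → €0.93
Scarf €34.05: clothing → 0% → €0.00
Cardigan €68.67: clothing → 0% → €0.00
Soccer ball €20.84: athletic equipment → 4.5% → €0.94
Dish soap €4.62: all other tangible goods → 3.75% → €0.17
Blazer €198.27: clothing → 0% → €0.00
E-reader €118.00: electronics, under €150.00 → 3% → €3.54
Basketball €30.70: athletic equipment → 4.5% → €1.38
Used textbook €65.77: books → 5% → €3.29
Noise-cancelling headphones €296.62: electronics, €150.00 or more → 9% → €26.70
Total tax = €0.93 + €0.94 + €0.17 + €3.54 + €1.38 + €3.29 + €26.70 = €36.95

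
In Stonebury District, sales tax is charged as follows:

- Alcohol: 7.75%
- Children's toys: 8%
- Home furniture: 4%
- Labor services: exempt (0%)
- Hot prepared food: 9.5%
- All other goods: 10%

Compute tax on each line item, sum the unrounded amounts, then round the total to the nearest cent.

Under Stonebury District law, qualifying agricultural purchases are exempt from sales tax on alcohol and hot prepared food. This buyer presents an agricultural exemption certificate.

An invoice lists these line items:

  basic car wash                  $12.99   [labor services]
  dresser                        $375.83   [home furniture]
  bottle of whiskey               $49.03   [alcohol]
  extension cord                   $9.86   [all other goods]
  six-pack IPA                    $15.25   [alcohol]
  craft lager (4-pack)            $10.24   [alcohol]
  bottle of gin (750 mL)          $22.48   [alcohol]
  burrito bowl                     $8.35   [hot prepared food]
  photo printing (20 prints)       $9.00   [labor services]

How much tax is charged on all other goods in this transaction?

Extension cord $9.86: all other goods → 10% → $0.986
Tax on all other goods: unrounded sum = $0.986 → $0.99

$0.99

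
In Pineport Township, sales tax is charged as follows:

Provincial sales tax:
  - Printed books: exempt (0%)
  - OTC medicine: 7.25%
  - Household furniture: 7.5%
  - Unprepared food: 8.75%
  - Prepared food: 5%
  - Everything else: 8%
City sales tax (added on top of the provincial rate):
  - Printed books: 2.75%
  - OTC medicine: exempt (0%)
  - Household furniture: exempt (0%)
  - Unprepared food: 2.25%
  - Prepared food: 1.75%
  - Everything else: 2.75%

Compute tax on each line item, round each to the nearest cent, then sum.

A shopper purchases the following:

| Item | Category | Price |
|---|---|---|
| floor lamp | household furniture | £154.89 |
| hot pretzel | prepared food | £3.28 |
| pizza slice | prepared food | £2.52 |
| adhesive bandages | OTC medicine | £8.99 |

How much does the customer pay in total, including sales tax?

£182.34

Floor lamp £154.89: household furniture → 7.5% + 0% city = 7.5% → £11.62
Hot pretzel £3.28: prepared food → 5% + 1.75% city = 6.75% → £0.22
Pizza slice £2.52: prepared food → 5% + 1.75% city = 6.75% → £0.17
Adhesive bandages £8.99: OTC medicine → 7.25% + 0% city = 7.25% → £0.65
Subtotal = £169.68; tax = £12.66; total due = £182.34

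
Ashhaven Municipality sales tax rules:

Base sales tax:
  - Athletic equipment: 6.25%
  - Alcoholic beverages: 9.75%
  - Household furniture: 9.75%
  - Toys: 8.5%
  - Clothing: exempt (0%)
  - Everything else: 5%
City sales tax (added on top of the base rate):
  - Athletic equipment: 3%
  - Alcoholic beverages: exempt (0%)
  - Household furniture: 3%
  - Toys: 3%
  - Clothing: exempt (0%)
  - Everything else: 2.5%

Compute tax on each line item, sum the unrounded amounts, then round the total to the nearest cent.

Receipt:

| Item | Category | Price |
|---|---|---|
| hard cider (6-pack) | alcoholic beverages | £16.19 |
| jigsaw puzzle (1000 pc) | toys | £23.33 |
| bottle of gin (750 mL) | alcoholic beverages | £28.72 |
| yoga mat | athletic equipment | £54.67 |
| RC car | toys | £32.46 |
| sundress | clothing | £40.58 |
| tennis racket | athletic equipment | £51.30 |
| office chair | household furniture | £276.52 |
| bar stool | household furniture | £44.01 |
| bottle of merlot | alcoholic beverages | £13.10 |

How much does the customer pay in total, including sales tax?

Hard cider (6-pack) £16.19: alcoholic beverages → 9.75% + 0% city = 9.75% → £1.578525
Jigsaw puzzle (1000 pc) £23.33: toys → 8.5% + 3% city = 11.5% → £2.68295
Bottle of gin (750 mL) £28.72: alcoholic beverages → 9.75% + 0% city = 9.75% → £2.8002
Yoga mat £54.67: athletic equipment → 6.25% + 3% city = 9.25% → £5.056975
RC car £32.46: toys → 8.5% + 3% city = 11.5% → £3.7329
Sundress £40.58: clothing → 0% + 0% city = 0% → £0.00
Tennis racket £51.30: athletic equipment → 6.25% + 3% city = 9.25% → £4.74525
Office chair £276.52: household furniture → 9.75% + 3% city = 12.75% → £35.2563
Bar stool £44.01: household furniture → 9.75% + 3% city = 12.75% → £5.611275
Bottle of merlot £13.10: alcoholic beverages → 9.75% + 0% city = 9.75% → £1.27725
Subtotal = £580.88; unrounded tax = £62.741625 → £62.74; total due = £643.62

£643.62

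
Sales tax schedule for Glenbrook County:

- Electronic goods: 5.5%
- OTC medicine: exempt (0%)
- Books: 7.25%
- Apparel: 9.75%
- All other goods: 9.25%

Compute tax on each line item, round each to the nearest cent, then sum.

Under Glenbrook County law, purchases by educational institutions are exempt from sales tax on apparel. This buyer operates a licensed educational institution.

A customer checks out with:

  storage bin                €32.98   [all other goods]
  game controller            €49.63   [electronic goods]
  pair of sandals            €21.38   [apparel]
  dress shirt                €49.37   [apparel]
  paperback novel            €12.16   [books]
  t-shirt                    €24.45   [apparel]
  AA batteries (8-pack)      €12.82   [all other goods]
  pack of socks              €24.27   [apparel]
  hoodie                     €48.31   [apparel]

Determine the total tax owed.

Storage bin €32.98: all other goods → 9.25% → €3.05
Game controller €49.63: electronic goods → 5.5% → €2.73
Pair of sandals €21.38: apparel, buyer-exempt → 0% → €0.00
Dress shirt €49.37: apparel, buyer-exempt → 0% → €0.00
Paperback novel €12.16: books → 7.25% → €0.88
T-shirt €24.45: apparel, buyer-exempt → 0% → €0.00
AA batteries (8-pack) €12.82: all other goods → 9.25% → €1.19
Pack of socks €24.27: apparel, buyer-exempt → 0% → €0.00
Hoodie €48.31: apparel, buyer-exempt → 0% → €0.00
Total tax = €3.05 + €2.73 + €0.88 + €1.19 = €7.85

€7.85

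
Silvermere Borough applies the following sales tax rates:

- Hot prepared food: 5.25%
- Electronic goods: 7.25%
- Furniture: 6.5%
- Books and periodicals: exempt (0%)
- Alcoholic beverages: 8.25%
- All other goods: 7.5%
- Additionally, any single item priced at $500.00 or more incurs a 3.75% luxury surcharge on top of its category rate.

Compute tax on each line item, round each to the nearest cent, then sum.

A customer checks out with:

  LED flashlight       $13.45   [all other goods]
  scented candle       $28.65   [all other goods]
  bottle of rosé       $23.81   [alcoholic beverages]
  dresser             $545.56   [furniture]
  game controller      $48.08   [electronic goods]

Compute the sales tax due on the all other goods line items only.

LED flashlight $13.45: all other goods → 7.5% → $1.01
Scented candle $28.65: all other goods → 7.5% → $2.15
Tax on all other goods = $1.01 + $2.15 = $3.16

$3.16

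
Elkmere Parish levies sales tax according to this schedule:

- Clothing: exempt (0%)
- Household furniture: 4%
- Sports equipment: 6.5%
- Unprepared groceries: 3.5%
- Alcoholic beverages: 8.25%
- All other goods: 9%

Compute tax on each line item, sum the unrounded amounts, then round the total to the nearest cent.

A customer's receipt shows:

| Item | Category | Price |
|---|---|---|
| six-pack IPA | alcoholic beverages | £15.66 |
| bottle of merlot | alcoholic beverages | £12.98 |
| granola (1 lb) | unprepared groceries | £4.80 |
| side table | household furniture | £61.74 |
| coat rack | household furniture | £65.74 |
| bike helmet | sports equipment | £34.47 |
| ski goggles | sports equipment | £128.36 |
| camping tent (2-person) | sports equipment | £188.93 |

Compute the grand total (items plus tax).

Six-pack IPA £15.66: alcoholic beverages → 8.25% → £1.29195
Bottle of merlot £12.98: alcoholic beverages → 8.25% → £1.07085
Granola (1 lb) £4.80: unprepared groceries → 3.5% → £0.168
Side table £61.74: household furniture → 4% → £2.4696
Coat rack £65.74: household furniture → 4% → £2.6296
Bike helmet £34.47: sports equipment → 6.5% → £2.24055
Ski goggles £128.36: sports equipment → 6.5% → £8.3434
Camping tent (2-person) £188.93: sports equipment → 6.5% → £12.28045
Subtotal = £512.68; unrounded tax = £30.4944 → £30.49; total due = £543.17

£543.17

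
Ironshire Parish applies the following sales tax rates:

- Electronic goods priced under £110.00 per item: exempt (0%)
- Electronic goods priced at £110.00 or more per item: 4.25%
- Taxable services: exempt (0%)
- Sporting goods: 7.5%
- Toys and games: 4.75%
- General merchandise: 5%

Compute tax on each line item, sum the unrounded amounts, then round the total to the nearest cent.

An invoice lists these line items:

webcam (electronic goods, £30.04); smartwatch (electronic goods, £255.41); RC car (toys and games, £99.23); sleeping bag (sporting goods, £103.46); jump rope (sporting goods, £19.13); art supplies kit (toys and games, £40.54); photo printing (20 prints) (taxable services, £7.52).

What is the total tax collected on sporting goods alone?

£9.19

Sleeping bag £103.46: sporting goods → 7.5% → £7.7595
Jump rope £19.13: sporting goods → 7.5% → £1.43475
Tax on sporting goods: unrounded sum = £9.19425 → £9.19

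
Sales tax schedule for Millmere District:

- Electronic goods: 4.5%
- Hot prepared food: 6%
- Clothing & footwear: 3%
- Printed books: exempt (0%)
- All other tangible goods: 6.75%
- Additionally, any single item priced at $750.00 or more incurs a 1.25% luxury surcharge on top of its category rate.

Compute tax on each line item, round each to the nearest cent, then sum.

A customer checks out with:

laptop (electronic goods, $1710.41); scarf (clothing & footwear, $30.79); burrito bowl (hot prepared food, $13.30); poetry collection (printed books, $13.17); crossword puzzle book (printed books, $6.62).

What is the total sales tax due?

$100.07

Laptop $1710.41: electronic goods → 4.5% + 1.25% surcharge = 5.75% → $98.35
Scarf $30.79: clothing & footwear → 3% → $0.92
Burrito bowl $13.30: hot prepared food → 6% → $0.80
Poetry collection $13.17: printed books → 0% → $0.00
Crossword puzzle book $6.62: printed books → 0% → $0.00
Total tax = $98.35 + $0.92 + $0.80 = $100.07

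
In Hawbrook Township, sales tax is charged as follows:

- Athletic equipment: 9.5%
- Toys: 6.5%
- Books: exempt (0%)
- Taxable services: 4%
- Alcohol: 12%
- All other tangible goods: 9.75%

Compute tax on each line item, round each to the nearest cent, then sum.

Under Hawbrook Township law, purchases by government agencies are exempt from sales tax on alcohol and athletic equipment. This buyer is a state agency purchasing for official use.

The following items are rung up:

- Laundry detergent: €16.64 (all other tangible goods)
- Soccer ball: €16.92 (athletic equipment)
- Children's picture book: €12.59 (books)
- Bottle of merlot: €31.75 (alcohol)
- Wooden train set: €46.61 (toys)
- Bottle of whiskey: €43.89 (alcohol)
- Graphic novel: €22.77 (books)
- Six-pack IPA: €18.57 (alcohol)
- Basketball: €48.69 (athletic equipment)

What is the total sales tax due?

Laundry detergent €16.64: all other tangible goods → 9.75% → €1.62
Soccer ball €16.92: athletic equipment, buyer-exempt → 0% → €0.00
Children's picture book €12.59: books → 0% → €0.00
Bottle of merlot €31.75: alcohol, buyer-exempt → 0% → €0.00
Wooden train set €46.61: toys → 6.5% → €3.03
Bottle of whiskey €43.89: alcohol, buyer-exempt → 0% → €0.00
Graphic novel €22.77: books → 0% → €0.00
Six-pack IPA €18.57: alcohol, buyer-exempt → 0% → €0.00
Basketball €48.69: athletic equipment, buyer-exempt → 0% → €0.00
Total tax = €1.62 + €3.03 = €4.65

€4.65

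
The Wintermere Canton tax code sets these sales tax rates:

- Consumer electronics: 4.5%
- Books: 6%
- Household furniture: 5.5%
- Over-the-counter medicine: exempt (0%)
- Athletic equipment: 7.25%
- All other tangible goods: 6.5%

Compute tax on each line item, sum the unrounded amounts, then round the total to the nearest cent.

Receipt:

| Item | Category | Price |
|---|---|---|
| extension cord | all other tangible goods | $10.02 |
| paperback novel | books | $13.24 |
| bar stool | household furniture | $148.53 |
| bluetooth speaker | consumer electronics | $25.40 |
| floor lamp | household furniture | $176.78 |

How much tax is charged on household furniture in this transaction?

Bar stool $148.53: household furniture → 5.5% → $8.16915
Floor lamp $176.78: household furniture → 5.5% → $9.7229
Tax on household furniture: unrounded sum = $17.89205 → $17.89

$17.89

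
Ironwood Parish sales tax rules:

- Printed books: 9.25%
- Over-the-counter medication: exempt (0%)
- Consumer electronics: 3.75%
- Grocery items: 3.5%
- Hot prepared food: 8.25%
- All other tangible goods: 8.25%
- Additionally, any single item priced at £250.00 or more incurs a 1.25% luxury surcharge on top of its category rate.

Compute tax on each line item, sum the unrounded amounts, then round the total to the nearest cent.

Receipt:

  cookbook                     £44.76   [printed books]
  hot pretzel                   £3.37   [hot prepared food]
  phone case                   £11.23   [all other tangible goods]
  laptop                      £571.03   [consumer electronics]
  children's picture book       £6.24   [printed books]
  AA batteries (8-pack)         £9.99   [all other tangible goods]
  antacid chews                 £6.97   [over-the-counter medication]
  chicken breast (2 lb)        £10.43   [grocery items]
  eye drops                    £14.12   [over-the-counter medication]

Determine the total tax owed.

£35.66

Cookbook £44.76: printed books → 9.25% → £4.1403
Hot pretzel £3.37: hot prepared food → 8.25% → £0.278025
Phone case £11.23: all other tangible goods → 8.25% → £0.926475
Laptop £571.03: consumer electronics → 3.75% + 1.25% surcharge = 5% → £28.5515
Children's picture book £6.24: printed books → 9.25% → £0.5772
AA batteries (8-pack) £9.99: all other tangible goods → 8.25% → £0.824175
Antacid chews £6.97: over-the-counter medication → 0% → £0.00
Chicken breast (2 lb) £10.43: grocery items → 3.5% → £0.36505
Eye drops £14.12: over-the-counter medication → 0% → £0.00
Unrounded tax sum = £35.662725 → £35.66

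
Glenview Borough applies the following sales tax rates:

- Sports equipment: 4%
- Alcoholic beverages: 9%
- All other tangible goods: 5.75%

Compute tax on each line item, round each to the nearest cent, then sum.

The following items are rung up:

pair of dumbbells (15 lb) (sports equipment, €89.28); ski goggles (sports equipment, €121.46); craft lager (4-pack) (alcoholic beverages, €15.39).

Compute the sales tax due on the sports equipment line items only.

Pair of dumbbells (15 lb) €89.28: sports equipment → 4% → €3.57
Ski goggles €121.46: sports equipment → 4% → €4.86
Tax on sports equipment = €3.57 + €4.86 = €8.43

€8.43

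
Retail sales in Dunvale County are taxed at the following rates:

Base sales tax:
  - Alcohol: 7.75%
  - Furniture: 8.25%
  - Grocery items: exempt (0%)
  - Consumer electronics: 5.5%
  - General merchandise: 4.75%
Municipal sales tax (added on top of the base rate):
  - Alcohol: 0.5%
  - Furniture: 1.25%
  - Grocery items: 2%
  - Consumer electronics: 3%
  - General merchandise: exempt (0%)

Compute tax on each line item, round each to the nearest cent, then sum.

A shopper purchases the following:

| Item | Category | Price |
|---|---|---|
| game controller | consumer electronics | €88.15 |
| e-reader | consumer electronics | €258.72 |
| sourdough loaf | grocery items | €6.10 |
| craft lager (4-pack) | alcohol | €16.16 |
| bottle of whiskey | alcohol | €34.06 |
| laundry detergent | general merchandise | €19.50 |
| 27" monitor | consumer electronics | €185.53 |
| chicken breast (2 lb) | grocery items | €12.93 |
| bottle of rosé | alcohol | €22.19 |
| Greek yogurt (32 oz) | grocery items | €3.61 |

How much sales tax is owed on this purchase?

€52.60

Game controller €88.15: consumer electronics → 5.5% + 3% municipal = 8.5% → €7.49
E-reader €258.72: consumer electronics → 5.5% + 3% municipal = 8.5% → €21.99
Sourdough loaf €6.10: grocery items → 0% + 2% municipal = 2% → €0.12
Craft lager (4-pack) €16.16: alcohol → 7.75% + 0.5% municipal = 8.25% → €1.33
Bottle of whiskey €34.06: alcohol → 7.75% + 0.5% municipal = 8.25% → €2.81
Laundry detergent €19.50: general merchandise → 4.75% + 0% municipal = 4.75% → €0.93
27" monitor €185.53: consumer electronics → 5.5% + 3% municipal = 8.5% → €15.77
Chicken breast (2 lb) €12.93: grocery items → 0% + 2% municipal = 2% → €0.26
Bottle of rosé €22.19: alcohol → 7.75% + 0.5% municipal = 8.25% → €1.83
Greek yogurt (32 oz) €3.61: grocery items → 0% + 2% municipal = 2% → €0.07
Total tax = €7.49 + €21.99 + €0.12 + €1.33 + €2.81 + €0.93 + €15.77 + €0.26 + €1.83 + €0.07 = €52.60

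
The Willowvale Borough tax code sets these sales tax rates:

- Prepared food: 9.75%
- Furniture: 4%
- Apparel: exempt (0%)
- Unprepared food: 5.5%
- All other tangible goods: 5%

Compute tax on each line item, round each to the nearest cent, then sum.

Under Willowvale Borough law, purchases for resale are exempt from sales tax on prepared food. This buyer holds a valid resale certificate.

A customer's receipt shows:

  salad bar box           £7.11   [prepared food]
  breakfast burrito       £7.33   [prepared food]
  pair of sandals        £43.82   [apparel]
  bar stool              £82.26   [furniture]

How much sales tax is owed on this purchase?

£3.29

Salad bar box £7.11: prepared food, buyer-exempt → 0% → £0.00
Breakfast burrito £7.33: prepared food, buyer-exempt → 0% → £0.00
Pair of sandals £43.82: apparel → 0% → £0.00
Bar stool £82.26: furniture → 4% → £3.29
Total tax = £3.29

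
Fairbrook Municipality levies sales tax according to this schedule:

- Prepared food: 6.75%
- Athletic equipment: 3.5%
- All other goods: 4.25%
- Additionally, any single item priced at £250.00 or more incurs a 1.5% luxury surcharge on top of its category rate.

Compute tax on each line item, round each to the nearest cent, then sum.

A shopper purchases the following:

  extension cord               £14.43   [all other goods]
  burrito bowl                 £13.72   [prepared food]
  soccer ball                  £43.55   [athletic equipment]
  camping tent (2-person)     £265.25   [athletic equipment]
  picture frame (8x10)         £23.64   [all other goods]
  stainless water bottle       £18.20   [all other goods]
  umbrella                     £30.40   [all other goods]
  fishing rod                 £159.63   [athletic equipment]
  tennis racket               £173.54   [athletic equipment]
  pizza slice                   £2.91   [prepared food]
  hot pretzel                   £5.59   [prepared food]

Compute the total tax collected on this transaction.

£31.62

Extension cord £14.43: all other goods → 4.25% → £0.61
Burrito bowl £13.72: prepared food → 6.75% → £0.93
Soccer ball £43.55: athletic equipment → 3.5% → £1.52
Camping tent (2-person) £265.25: athletic equipment → 3.5% + 1.5% surcharge = 5% → £13.26
Picture frame (8x10) £23.64: all other goods → 4.25% → £1.00
Stainless water bottle £18.20: all other goods → 4.25% → £0.77
Umbrella £30.40: all other goods → 4.25% → £1.29
Fishing rod £159.63: athletic equipment → 3.5% → £5.59
Tennis racket £173.54: athletic equipment → 3.5% → £6.07
Pizza slice £2.91: prepared food → 6.75% → £0.20
Hot pretzel £5.59: prepared food → 6.75% → £0.38
Total tax = £0.61 + £0.93 + £1.52 + £13.26 + £1.00 + £0.77 + £1.29 + £5.59 + £6.07 + £0.20 + £0.38 = £31.62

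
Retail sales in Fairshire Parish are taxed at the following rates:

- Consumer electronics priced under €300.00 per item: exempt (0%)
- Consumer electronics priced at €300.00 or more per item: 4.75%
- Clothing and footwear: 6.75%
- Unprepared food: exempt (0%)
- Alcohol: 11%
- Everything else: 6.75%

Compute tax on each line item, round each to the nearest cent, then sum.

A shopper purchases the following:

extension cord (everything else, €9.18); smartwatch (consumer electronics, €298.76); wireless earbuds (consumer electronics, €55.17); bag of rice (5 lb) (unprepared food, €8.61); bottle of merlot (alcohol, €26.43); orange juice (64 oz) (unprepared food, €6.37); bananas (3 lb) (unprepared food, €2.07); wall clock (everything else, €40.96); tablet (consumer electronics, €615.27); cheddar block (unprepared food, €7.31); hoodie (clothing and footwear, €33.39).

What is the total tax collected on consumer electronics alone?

Smartwatch €298.76: consumer electronics, under €300.00 → 0% → €0.00
Wireless earbuds €55.17: consumer electronics, under €300.00 → 0% → €0.00
Tablet €615.27: consumer electronics, €300.00 or more → 4.75% → €29.23
Tax on consumer electronics = €0.00 + €0.00 + €29.23 = €29.23

€29.23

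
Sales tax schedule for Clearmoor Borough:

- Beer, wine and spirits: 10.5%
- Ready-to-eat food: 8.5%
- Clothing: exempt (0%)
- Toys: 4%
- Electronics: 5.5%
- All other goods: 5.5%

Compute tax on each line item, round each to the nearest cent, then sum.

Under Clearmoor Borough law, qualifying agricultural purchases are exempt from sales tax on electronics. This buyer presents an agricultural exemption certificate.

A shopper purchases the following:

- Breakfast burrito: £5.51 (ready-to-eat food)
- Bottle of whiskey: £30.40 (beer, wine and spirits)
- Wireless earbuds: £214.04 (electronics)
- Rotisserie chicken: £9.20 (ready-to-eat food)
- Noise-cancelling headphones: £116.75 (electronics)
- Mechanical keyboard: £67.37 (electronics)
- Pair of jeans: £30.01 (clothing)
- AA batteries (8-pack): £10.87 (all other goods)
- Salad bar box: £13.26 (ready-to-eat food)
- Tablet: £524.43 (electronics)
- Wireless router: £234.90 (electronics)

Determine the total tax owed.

£6.17

Breakfast burrito £5.51: ready-to-eat food → 8.5% → £0.47
Bottle of whiskey £30.40: beer, wine and spirits → 10.5% → £3.19
Wireless earbuds £214.04: electronics, buyer-exempt → 0% → £0.00
Rotisserie chicken £9.20: ready-to-eat food → 8.5% → £0.78
Noise-cancelling headphones £116.75: electronics, buyer-exempt → 0% → £0.00
Mechanical keyboard £67.37: electronics, buyer-exempt → 0% → £0.00
Pair of jeans £30.01: clothing → 0% → £0.00
AA batteries (8-pack) £10.87: all other goods → 5.5% → £0.60
Salad bar box £13.26: ready-to-eat food → 8.5% → £1.13
Tablet £524.43: electronics, buyer-exempt → 0% → £0.00
Wireless router £234.90: electronics, buyer-exempt → 0% → £0.00
Total tax = £0.47 + £3.19 + £0.78 + £0.60 + £1.13 = £6.17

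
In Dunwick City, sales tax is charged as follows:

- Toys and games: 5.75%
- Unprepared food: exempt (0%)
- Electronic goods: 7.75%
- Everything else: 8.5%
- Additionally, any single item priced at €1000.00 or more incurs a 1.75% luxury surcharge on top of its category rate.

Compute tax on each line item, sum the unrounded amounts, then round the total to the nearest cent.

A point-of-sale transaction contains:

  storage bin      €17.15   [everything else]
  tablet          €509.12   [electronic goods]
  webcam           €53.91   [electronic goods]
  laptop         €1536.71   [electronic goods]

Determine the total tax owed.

€191.08

Storage bin €17.15: everything else → 8.5% → €1.45775
Tablet €509.12: electronic goods → 7.75% → €39.4568
Webcam €53.91: electronic goods → 7.75% → €4.178025
Laptop €1536.71: electronic goods → 7.75% + 1.75% surcharge = 9.5% → €145.98745
Unrounded tax sum = €191.080025 → €191.08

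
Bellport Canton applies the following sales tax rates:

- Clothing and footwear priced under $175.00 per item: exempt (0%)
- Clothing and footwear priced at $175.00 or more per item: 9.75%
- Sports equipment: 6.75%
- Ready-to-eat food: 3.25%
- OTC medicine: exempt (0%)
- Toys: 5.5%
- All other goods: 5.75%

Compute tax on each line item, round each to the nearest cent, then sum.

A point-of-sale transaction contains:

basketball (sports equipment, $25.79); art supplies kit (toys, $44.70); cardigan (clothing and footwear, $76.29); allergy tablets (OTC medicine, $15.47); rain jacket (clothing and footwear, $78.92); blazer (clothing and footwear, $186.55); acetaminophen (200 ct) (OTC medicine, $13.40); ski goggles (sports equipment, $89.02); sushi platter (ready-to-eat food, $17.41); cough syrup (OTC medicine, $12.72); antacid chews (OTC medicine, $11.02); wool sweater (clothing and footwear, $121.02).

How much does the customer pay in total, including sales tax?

$721.28

Basketball $25.79: sports equipment → 6.75% → $1.74
Art supplies kit $44.70: toys → 5.5% → $2.46
Cardigan $76.29: clothing and footwear, under $175.00 → 0% → $0.00
Allergy tablets $15.47: OTC medicine → 0% → $0.00
Rain jacket $78.92: clothing and footwear, under $175.00 → 0% → $0.00
Blazer $186.55: clothing and footwear, $175.00 or more → 9.75% → $18.19
Acetaminophen (200 ct) $13.40: OTC medicine → 0% → $0.00
Ski goggles $89.02: sports equipment → 6.75% → $6.01
Sushi platter $17.41: ready-to-eat food → 3.25% → $0.57
Cough syrup $12.72: OTC medicine → 0% → $0.00
Antacid chews $11.02: OTC medicine → 0% → $0.00
Wool sweater $121.02: clothing and footwear, under $175.00 → 0% → $0.00
Subtotal = $692.31; tax = $28.97; total due = $721.28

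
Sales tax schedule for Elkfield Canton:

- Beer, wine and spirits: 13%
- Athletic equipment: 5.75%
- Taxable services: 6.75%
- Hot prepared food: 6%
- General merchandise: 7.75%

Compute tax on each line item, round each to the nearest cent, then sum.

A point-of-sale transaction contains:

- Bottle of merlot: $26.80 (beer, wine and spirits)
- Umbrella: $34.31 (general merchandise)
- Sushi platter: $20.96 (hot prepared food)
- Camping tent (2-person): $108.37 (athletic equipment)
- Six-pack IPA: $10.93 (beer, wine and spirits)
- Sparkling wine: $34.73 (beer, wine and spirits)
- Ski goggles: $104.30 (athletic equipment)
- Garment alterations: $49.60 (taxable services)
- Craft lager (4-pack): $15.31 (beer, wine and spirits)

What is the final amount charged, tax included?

Bottle of merlot $26.80: beer, wine and spirits → 13% → $3.48
Umbrella $34.31: general merchandise → 7.75% → $2.66
Sushi platter $20.96: hot prepared food → 6% → $1.26
Camping tent (2-person) $108.37: athletic equipment → 5.75% → $6.23
Six-pack IPA $10.93: beer, wine and spirits → 13% → $1.42
Sparkling wine $34.73: beer, wine and spirits → 13% → $4.51
Ski goggles $104.30: athletic equipment → 5.75% → $6.00
Garment alterations $49.60: taxable services → 6.75% → $3.35
Craft lager (4-pack) $15.31: beer, wine and spirits → 13% → $1.99
Subtotal = $405.31; tax = $30.90; total due = $436.21

$436.21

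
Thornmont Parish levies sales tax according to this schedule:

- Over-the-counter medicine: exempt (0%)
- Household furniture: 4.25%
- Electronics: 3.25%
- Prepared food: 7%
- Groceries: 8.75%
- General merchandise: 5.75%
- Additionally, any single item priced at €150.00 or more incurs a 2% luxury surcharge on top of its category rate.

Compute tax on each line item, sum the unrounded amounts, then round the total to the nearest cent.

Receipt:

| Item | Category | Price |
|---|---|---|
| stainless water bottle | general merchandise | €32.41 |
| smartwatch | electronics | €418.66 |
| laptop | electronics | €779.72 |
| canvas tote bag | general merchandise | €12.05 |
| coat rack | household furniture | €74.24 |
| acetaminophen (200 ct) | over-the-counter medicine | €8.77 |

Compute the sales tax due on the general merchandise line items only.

Stainless water bottle €32.41: general merchandise → 5.75% → €1.863575
Canvas tote bag €12.05: general merchandise → 5.75% → €0.692875
Tax on general merchandise: unrounded sum = €2.55645 → €2.56

€2.56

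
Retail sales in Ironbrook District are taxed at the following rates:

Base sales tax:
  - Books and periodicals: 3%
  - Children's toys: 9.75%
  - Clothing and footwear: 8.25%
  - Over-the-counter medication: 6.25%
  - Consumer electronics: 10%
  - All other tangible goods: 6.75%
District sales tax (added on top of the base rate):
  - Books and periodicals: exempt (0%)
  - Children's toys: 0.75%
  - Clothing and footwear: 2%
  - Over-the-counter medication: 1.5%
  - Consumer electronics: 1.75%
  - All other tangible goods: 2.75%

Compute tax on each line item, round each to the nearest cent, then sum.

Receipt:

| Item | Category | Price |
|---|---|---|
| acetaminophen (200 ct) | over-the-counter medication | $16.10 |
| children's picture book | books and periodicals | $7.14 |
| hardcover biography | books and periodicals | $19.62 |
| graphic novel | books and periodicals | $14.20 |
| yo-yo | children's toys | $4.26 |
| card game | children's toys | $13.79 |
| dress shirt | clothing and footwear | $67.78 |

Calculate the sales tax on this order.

$11.33

Acetaminophen (200 ct) $16.10: over-the-counter medication → 6.25% + 1.5% district = 7.75% → $1.25
Children's picture book $7.14: books and periodicals → 3% + 0% district = 3% → $0.21
Hardcover biography $19.62: books and periodicals → 3% + 0% district = 3% → $0.59
Graphic novel $14.20: books and periodicals → 3% + 0% district = 3% → $0.43
Yo-yo $4.26: children's toys → 9.75% + 0.75% district = 10.5% → $0.45
Card game $13.79: children's toys → 9.75% + 0.75% district = 10.5% → $1.45
Dress shirt $67.78: clothing and footwear → 8.25% + 2% district = 10.25% → $6.95
Total tax = $1.25 + $0.21 + $0.59 + $0.43 + $0.45 + $1.45 + $6.95 = $11.33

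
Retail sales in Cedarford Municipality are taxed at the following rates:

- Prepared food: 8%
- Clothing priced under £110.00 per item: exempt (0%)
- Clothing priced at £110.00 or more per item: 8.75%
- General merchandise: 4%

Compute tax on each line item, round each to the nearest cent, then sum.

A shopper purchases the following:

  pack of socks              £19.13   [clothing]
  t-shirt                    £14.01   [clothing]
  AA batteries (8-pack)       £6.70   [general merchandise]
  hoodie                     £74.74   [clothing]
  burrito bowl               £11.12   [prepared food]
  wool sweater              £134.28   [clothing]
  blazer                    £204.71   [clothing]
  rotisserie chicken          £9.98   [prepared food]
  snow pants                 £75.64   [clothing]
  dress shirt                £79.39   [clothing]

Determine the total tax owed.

£31.62

Pack of socks £19.13: clothing, under £110.00 → 0% → £0.00
T-shirt £14.01: clothing, under £110.00 → 0% → £0.00
AA batteries (8-pack) £6.70: general merchandise → 4% → £0.27
Hoodie £74.74: clothing, under £110.00 → 0% → £0.00
Burrito bowl £11.12: prepared food → 8% → £0.89
Wool sweater £134.28: clothing, £110.00 or more → 8.75% → £11.75
Blazer £204.71: clothing, £110.00 or more → 8.75% → £17.91
Rotisserie chicken £9.98: prepared food → 8% → £0.80
Snow pants £75.64: clothing, under £110.00 → 0% → £0.00
Dress shirt £79.39: clothing, under £110.00 → 0% → £0.00
Total tax = £0.27 + £0.89 + £11.75 + £17.91 + £0.80 = £31.62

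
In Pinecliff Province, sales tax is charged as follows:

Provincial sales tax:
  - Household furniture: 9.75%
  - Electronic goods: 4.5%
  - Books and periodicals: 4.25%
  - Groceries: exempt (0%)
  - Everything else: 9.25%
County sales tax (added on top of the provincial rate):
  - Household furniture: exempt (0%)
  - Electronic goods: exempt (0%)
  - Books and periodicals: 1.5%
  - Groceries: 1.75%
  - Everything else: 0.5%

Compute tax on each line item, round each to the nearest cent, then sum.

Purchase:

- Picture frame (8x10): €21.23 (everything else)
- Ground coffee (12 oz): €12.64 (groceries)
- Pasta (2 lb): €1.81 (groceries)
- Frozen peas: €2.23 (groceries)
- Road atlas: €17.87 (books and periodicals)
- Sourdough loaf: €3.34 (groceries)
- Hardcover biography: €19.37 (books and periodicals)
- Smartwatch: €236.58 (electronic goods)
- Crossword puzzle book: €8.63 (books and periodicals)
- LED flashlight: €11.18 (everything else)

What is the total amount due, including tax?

€351.68

Picture frame (8x10) €21.23: everything else → 9.25% + 0.5% county = 9.75% → €2.07
Ground coffee (12 oz) €12.64: groceries → 0% + 1.75% county = 1.75% → €0.22
Pasta (2 lb) €1.81: groceries → 0% + 1.75% county = 1.75% → €0.03
Frozen peas €2.23: groceries → 0% + 1.75% county = 1.75% → €0.04
Road atlas €17.87: books and periodicals → 4.25% + 1.5% county = 5.75% → €1.03
Sourdough loaf €3.34: groceries → 0% + 1.75% county = 1.75% → €0.06
Hardcover biography €19.37: books and periodicals → 4.25% + 1.5% county = 5.75% → €1.11
Smartwatch €236.58: electronic goods → 4.5% + 0% county = 4.5% → €10.65
Crossword puzzle book €8.63: books and periodicals → 4.25% + 1.5% county = 5.75% → €0.50
LED flashlight €11.18: everything else → 9.25% + 0.5% county = 9.75% → €1.09
Subtotal = €334.88; tax = €16.80; total due = €351.68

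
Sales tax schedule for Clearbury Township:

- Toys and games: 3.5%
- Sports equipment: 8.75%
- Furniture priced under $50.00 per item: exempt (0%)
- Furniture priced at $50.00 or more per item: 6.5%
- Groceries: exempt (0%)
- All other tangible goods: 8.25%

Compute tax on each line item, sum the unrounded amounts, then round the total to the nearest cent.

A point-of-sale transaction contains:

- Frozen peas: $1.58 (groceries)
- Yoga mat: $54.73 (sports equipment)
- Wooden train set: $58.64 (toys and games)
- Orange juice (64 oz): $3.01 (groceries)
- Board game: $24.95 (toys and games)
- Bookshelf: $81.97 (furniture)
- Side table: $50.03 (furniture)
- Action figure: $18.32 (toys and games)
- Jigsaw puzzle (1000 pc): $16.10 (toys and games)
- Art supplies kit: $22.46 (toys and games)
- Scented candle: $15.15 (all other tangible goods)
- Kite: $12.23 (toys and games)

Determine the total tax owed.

$19.96

Frozen peas $1.58: groceries → 0% → $0.00
Yoga mat $54.73: sports equipment → 8.75% → $4.788875
Wooden train set $58.64: toys and games → 3.5% → $2.0524
Orange juice (64 oz) $3.01: groceries → 0% → $0.00
Board game $24.95: toys and games → 3.5% → $0.87325
Bookshelf $81.97: furniture, $50.00 or more → 6.5% → $5.32805
Side table $50.03: furniture, $50.00 or more → 6.5% → $3.25195
Action figure $18.32: toys and games → 3.5% → $0.6412
Jigsaw puzzle (1000 pc) $16.10: toys and games → 3.5% → $0.5635
Art supplies kit $22.46: toys and games → 3.5% → $0.7861
Scented candle $15.15: all other tangible goods → 8.25% → $1.249875
Kite $12.23: toys and games → 3.5% → $0.42805
Unrounded tax sum = $19.96325 → $19.96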